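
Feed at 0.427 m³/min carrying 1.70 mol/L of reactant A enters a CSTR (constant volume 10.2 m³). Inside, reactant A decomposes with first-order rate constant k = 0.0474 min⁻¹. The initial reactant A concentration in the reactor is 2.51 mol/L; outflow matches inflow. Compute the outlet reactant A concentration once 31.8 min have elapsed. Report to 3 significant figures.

0.897 mol/L

Accumulation = in − out − consumed: V dC/dt = Q C_in − Q C − k V C.
dC/dt = (Q/V) C_in − (Q/V + k) C; effective rate a = Q/V + k = 0.041863 + 0.0474 = 0.089263 min⁻¹.
C_ss = Q C_in/(Q + kV) = 0.79727 mol/L; C(t) = C_ss + (C₀ − C_ss) e^(−a t).
C(31.8) = 0.79727 + (1.7127)·e^(−0.089263·31.8) = 0.79727 + (1.7127)·0.058510 = 0.89748 mol/L.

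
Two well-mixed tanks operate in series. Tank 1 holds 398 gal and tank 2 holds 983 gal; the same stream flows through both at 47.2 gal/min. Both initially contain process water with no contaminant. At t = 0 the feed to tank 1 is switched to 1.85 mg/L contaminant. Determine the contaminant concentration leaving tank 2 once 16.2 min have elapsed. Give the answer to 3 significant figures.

0.606 mg/L

Time constants: τᵢ = Vᵢ/Q for each well-mixed tank.
τ₁ = 398/47.2 = 8.4322 min; τ₂ = 983/47.2 = 20.826 min.
Tank 1: C₁ = C_in(1 − e^(−t/τ₁)). Tank 2 (τ₁ ≠ τ₂): C₂ = C_in[1 − (τ₁ e^(−t/τ₁) − τ₂ e^(−t/τ₂))/(τ₁ − τ₂)].
At t = 16.2: e^(−t/τ₁) = 0.14643, e^(−t/τ₂) = 0.45939.
C₂ = 1.85·[1 − (8.4322·0.14643 − 20.826·0.45939)/(-12.394)] = 1.85·0.32770 = 0.60624 mg/L.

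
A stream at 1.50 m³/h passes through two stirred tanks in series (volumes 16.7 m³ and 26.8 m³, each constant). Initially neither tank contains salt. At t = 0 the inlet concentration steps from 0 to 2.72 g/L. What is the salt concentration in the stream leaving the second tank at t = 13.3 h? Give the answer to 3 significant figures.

Time constants: τᵢ = Vᵢ/Q for each well-mixed tank.
τ₁ = 16.7/1.50 = 11.133 h; τ₂ = 26.8/1.50 = 17.867 h.
Solving the cascade with C₁(0)=C₂(0)=0 gives C₂(t) = C_in[1 − (τ₁ e^(−t/τ₁) − τ₂ e^(−t/τ₂))/(τ₁ − τ₂)].
At t = 13.3: e^(−t/τ₁) = 0.30282, e^(−t/τ₂) = 0.47502.
C₂ = 2.72·[1 − (11.133·0.30282 − 17.867·0.47502)/(-6.7333)] = 2.72·0.24026 = 0.65351 g/L.

0.654 g/L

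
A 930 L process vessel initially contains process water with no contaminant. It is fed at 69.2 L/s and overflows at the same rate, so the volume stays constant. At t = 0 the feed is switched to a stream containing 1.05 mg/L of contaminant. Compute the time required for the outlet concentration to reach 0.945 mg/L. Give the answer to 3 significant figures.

Species balance: V dC/dt = Q(C_in − C) ⇒ τ = V/Q = 13.439 s.
C(t) = C_in + (C₀ − C_in) e^(−t/τ). Set C = 0.945 and solve for t:
e^(−t/τ) = (C − C_in)/(C₀ − C_in) = (0.945 − 1.05)/(0 − 1.05) = 0.10000
t = −τ ln(…) = 13.439 × 2.3026 = 30.945 s.

30.9 s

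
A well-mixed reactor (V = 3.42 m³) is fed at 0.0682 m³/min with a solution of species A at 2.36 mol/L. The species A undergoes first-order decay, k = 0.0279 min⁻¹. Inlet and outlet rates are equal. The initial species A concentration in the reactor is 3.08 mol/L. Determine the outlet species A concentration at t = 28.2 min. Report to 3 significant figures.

1.53 mol/L

V dC/dt = Q(C_in − C) − k V C.
dC/dt = (Q/V) C_in − (Q/V + k) C; effective rate a = Q/V + k = 0.019942 + 0.0279 = 0.047842 min⁻¹.
C_ss = Q C_in/(Q + kV) = 0.98371 mol/L; C(t) = C_ss + (C₀ − C_ss) e^(−a t).
C(28.2) = 0.98371 + (2.0963)·e^(−0.047842·28.2) = 0.98371 + (2.0963)·0.25947 = 1.5276 mol/L.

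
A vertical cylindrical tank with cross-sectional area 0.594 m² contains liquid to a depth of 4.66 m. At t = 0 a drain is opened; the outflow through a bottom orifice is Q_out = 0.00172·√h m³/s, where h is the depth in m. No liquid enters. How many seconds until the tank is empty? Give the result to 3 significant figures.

Accumulation of liquid (constant cross-section A): A dh/dt = −0.00172 √h.
Separate and integrate: 2(√h − √h₀) = −(0.00172/A) t.
Tank is empty when √h = 0: t_empty = 2A√h₀/0.00172.
t_empty = 2·0.594·√4.66/0.00172 = 1.1880·2.1587/0.00172 = 1491.0 s.

1490 s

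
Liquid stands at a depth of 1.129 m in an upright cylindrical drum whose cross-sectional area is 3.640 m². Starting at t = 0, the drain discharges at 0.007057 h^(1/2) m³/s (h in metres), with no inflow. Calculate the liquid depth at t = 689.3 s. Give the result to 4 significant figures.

0.1555 m

A dh/dt = −Q_out = −0.007057 √h.
∫ h^(−1/2) dh = −(0.007057/A) ∫ dt, giving 2√h = 2√h₀ − (0.007057/A) t.
√h = √1.129 − 0.007057·689.3/(2·3.640) = 1.06254 − 0.668185 = 0.394359.
h = 0.394359² = 0.155519 m.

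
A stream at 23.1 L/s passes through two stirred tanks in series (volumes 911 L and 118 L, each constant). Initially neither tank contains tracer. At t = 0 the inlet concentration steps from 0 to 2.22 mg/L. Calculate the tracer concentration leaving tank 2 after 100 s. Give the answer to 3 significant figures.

2.02 mg/L

Time constants: τᵢ = Vᵢ/Q for each well-mixed tank.
τ₁ = 911/23.1 = 39.437 s; τ₂ = 118/23.1 = 5.1082 s.
Tank 1: C₁ = C_in(1 − e^(−t/τ₁)). Tank 2 (τ₁ ≠ τ₂): C₂ = C_in[1 − (τ₁ e^(−t/τ₁) − τ₂ e^(−t/τ₂))/(τ₁ − τ₂)].
At t = 100: e^(−t/τ₁) = 0.079208, e^(−t/τ₂) = 3.1487e-09.
C₂ = 2.22·[1 − (39.437·0.079208 − 5.1082·3.1487e-09)/(34.329)] = 2.22·0.90901 = 2.0180 mg/L.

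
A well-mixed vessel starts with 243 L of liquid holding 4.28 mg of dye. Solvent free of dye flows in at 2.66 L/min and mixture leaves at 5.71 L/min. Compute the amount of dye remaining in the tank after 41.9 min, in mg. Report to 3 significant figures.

1.06 mg

Let m(t) be the amount of dye. Volume: V(t) = V₀ + (Q_in − Q_out) t = 243 − 3.0500 t; V(41.9) = 115.21 L.
Solute balance: dm/dt = 0 − Q_out C = −Q_out m/V(t).
Separate: dm/m = −Q_out dt/V(t) ⇒ ln(m/m₀) = −(Q_out/(Q_in−Q_out)) ln(V/V₀).
m = m₀ (V₀/V)^(Q_out/(Q_in−Q_out)) = 4.28 × (243/115.21)^(-1.8721) = 1.0583 mg.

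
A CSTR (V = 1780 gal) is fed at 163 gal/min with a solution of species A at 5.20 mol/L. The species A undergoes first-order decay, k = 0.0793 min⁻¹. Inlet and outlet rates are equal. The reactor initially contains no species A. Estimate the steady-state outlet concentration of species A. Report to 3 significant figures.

V dC/dt = Q(C_in − C) − k V C.
At steady state: 0 = Q C_in − (Q + kV) C_ss, so C_ss = Q C_in/(Q + kV).
C_ss = 163·5.20/(163 + 0.0793·1780) = 847.60/304.15 = 2.7867 mol/L.

2.79 mol/L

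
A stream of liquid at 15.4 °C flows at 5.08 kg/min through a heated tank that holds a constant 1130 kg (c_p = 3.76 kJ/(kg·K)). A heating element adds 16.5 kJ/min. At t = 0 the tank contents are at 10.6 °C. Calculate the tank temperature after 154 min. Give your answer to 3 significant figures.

13.4 °C

M c_p dT/dt = ṁ c_p (T_in − T) + Q̇.
τ = M/ṁ = 222.44 min; T_ss = T_in + Q̇/(ṁ c_p) = 15.4 + 16.5/(5.08·3.76) = 16.264 °C.
This is linear first-order; T(t) = T_ss + (T₀ − T_ss) e^(−t/τ).
T(154) = 16.264 + (-5.6638)·e^(−154/222.44) = 16.264 + (-5.6638)·0.50041 = 13.430 °C.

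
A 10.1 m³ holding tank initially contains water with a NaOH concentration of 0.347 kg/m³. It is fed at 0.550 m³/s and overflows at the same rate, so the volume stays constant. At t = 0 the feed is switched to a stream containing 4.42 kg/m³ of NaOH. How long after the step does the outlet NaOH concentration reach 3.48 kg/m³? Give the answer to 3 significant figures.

26.9 s

Unsteady species balance (constant V, well mixed): V dC/dt = Q(C_in − C), so τ = V/Q = 18.364 s.
C(t) = C_in + (C₀ − C_in) e^(−t/τ). Set C = 3.48 and solve for t:
e^(−t/τ) = (C − C_in)/(C₀ − C_in) = (3.48 − 4.42)/(0.347 − 4.42) = 0.23079
t = −τ ln(…) = 18.364 × 1.4663 = 26.926 s.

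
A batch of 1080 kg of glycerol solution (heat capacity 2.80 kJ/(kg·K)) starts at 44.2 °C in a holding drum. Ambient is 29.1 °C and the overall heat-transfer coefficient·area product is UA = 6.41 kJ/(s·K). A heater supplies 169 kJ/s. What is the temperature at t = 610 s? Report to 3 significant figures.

M c_p dT/dt = −UA(T − T_amb) + Q̇.
dT/dt = (T_ss − T)/τ with T_ss = T_amb + Q̇/UA = 29.1 + 169/6.41 = 55.465 °C, τ = M c_p/UA = 1080·2.80/6.41 = 471.76 s.
This is linear first-order; T(t) = T_ss + (T₀ − T_ss) e^(−t/τ).
T(610) = 55.465 + (-11.265)·0.27444 = 52.373 °C.

52.4 °C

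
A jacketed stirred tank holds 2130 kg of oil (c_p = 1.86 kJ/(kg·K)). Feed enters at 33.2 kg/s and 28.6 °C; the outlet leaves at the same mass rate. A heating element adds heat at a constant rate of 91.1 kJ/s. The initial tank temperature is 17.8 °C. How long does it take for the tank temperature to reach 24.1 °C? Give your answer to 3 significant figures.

M c_p dT/dt = ṁ c_p (T_in − T) + Q̇.
τ = M/ṁ = 64.157 s; T_ss = T_in + Q̇/(ṁ c_p) = 30.075 °C.
T(t) = T_ss + (T₀ − T_ss) e^(−t/τ). Set T = 24.1:
e^(−t/τ) = (24.1 − 30.075)/(17.8 − 30.075) = 0.48677
t = −64.157 · ln(0.48677) = 46.190 s.

46.2 s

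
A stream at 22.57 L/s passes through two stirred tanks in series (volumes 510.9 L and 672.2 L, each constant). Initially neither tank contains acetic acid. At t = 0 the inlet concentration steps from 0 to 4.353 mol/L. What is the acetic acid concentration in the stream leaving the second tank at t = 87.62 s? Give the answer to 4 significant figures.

3.683 mol/L

Time constants: τᵢ = Vᵢ/Q for each well-mixed tank.
τ₁ = 510.9/22.57 = 22.6362 s; τ₂ = 672.2/22.57 = 29.7829 s.
Tank 1: C₁ = C_in(1 − e^(−t/τ₁)). Tank 2 (τ₁ ≠ τ₂): C₂ = C_in[1 − (τ₁ e^(−t/τ₁) − τ₂ e^(−t/τ₂))/(τ₁ − τ₂)].
At t = 87.62: e^(−t/τ₁) = 0.0208420, e^(−t/τ₂) = 0.0527624.
C₂ = 4.353·[1 − (22.6362·0.0208420 − 29.7829·0.0527624)/(-7.14665)] = 4.353·0.846133 = 3.68322 mol/L.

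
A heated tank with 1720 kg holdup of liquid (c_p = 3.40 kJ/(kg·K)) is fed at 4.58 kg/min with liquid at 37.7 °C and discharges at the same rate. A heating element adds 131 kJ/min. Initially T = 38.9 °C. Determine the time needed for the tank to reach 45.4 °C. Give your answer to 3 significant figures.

869 min

Energy balance: M c_p dT/dt = ṁ c_p (T_in − T) + 131.
τ = M/ṁ = 375.55 min; T_ss = T_in + Q̇/(ṁ c_p) = 46.113 °C.
T(t) = T_ss + (T₀ − T_ss) e^(−t/τ). Set T = 45.4:
e^(−t/τ) = (45.4 − 46.113)/(38.9 − 46.113) = 0.098791
t = −375.55 · ln(0.098791) = 869.29 min.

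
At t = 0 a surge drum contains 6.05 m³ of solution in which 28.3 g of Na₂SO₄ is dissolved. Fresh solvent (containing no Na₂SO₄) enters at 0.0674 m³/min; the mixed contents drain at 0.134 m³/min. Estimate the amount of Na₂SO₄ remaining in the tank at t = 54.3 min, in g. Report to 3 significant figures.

Let m(t) be the amount of Na₂SO₄. Volume: V(t) = V₀ + (Q_in − Q_out) t = 6.05 − 0.066600 t; V(54.3) = 2.4336 m³.
Solute balance: dm/dt = 0 − Q_out C = −Q_out m/V(t).
Separate: dm/m = −Q_out dt/V(t) ⇒ ln(m/m₀) = −(Q_out/(Q_in−Q_out)) ln(V/V₀).
m = m₀ (V₀/V)^(Q_out/(Q_in−Q_out)) = 28.3 × (6.05/2.4336)^(-2.0120) = 4.5293 g.

4.53 g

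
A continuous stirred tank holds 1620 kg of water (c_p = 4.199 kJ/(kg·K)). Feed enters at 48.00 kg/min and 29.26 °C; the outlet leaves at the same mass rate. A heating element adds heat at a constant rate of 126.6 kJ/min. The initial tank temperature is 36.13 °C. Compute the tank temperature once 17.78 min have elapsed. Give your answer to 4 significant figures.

33.57 °C

M c_p dT/dt = ṁ c_p (T_in − T) + Q̇.
Rearrange: dT/dt = (T_ss − T)/τ with τ = M/ṁ = 33.7500 min and T_ss = T_in + Q̇/(ṁ c_p) = 29.8881 °C.
Solution: T(t) = T_ss + (T₀ − T_ss) e^(−t/τ).
T(17.78) = 29.8881 + (6.24187)·e^(−17.78/33.7500) = 29.8881 + (6.24187)·0.590483 = 33.5738 °C.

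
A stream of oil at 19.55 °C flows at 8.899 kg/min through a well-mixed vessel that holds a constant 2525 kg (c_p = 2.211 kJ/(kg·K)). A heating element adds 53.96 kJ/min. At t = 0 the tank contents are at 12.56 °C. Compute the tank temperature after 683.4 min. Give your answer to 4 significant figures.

M c_p dT/dt = ṁ c_p (T_in − T) + Q̇.
Rearrange: dT/dt = (T_ss − T)/τ with τ = M/ṁ = 283.740 min and T_ss = T_in + Q̇/(ṁ c_p) = 22.2925 °C.
T approaches T_ss exponentially: T(t) = T_ss + (T₀ − T_ss) e^(−t/τ).
T(683.4) = 22.2925 + (-9.73247)·e^(−683.4/283.740) = 22.2925 + (-9.73247)·0.0899461 = 21.4171 °C.

21.42 °C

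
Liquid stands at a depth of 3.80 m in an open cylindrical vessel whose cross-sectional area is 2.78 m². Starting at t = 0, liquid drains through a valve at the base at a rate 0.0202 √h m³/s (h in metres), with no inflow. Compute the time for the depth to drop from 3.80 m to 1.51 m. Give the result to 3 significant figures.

A dh/dt = −Q_out = −0.0202 √h.
Separate and integrate: 2(√h − √h₀) = −(0.0202/A) t.
t = 2A(√h₀ − √h)/0.0202 = 2·2.78·(√3.80 − √1.51)/0.0202
  = 5.5600 × (1.9494 − 1.2288) / 0.0202 = 198.33 s.

198 s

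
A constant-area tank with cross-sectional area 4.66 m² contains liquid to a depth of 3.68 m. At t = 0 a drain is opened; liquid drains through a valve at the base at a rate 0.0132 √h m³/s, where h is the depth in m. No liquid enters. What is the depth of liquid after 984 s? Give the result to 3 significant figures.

A dh/dt = −Q_out = −0.0132 √h.
∫ h^(−1/2) dh = −(0.0132/A) ∫ dt, giving 2√h = 2√h₀ − (0.0132/A) t.
√h = √3.68 − 0.0132·984/(2·4.66) = 1.9183 − 1.3936 = 0.52468.
h = 0.52468² = 0.27529 m.

0.275 m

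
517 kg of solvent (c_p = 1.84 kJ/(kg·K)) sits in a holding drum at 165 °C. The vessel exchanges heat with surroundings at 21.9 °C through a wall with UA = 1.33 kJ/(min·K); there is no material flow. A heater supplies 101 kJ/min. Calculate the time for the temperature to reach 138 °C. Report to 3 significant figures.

368 min

Heat balance on the well-mixed liquid: M c_p dT/dt = −UA(T − T_amb) + Q̇.
τ = M c_p/UA = 715.25 min; T_ss = T_amb + Q̇/UA = 21.9 + 101/1.33 = 97.840 °C.
T(t) = T_ss + (T₀ − T_ss)e^(−t/τ); set T = 138:
t = −τ ln[(T − T_ss)/(T₀ − T_ss)] = −715.25 · ln(0.59798) = 367.78 min.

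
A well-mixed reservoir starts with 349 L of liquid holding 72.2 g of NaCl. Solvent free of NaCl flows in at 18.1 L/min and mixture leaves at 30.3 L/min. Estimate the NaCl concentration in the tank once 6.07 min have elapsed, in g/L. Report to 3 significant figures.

Let m(t) be the amount of NaCl. Volume: V(t) = V₀ + (Q_in − Q_out) t = 349 − 12.200 t; V(6.07) = 274.95 L.
Solute balance: dm/dt = 0 − Q_out C = −Q_out m/V(t).
dm/m = −Q_out dt/(V₀ − 12.200 t); integrating gives ln(m/m₀) = −(Q_out/(Q_in−Q_out)) ln(V/V₀).
m = m₀ (V₀/V)^(Q_out/(Q_in−Q_out)) = 72.2 × (349/274.95)^(-2.4836) = 39.929 g.
C = m/V = 39.929/274.95 = 0.14523 g/L.

0.145 g/L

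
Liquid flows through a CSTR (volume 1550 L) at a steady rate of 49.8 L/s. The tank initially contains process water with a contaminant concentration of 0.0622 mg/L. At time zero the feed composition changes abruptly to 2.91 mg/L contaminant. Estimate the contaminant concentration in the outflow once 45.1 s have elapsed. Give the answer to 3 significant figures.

2.24 mg/L

Transient balance on the dissolved component: V dC/dt = Q(C_in − C).
So dC/dt = (C_in − C)/τ with τ = V/Q = 1550/49.8 = 31.124 s.
Solution: C(t) = C_in + (C₀ − C_in) e^(−t/τ).
C(45.1) = 2.91 + (0.0622 − 2.91)·e^(−45.1/31.124) = 2.91 + (-2.8478)·0.23480 = 2.2413 mg/L.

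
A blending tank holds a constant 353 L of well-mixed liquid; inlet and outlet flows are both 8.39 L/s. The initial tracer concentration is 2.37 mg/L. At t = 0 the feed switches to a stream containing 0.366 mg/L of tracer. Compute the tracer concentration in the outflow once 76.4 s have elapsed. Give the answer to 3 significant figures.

0.692 mg/L

Species balance on the tank: V dC/dt = Q(C_in − C).
Rewrite as dC/dt + C/τ = C_in/τ, τ = V/Q = 42.074 s.
Solution: C(t) = C_in + (C₀ − C_in) e^(−t/τ).
C(76.4) = 0.366 + (2.37 − 0.366)·e^(−76.4/42.074) = 0.366 + (2.0040)·0.16270 = 0.69205 mg/L.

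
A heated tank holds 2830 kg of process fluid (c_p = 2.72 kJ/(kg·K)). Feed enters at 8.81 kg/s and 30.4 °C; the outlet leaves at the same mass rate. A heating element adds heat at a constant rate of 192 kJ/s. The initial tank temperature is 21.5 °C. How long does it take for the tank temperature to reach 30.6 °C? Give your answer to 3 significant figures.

First-law balance (no shaft work): M c_p dT/dt = ṁ c_p (T_in − T) + 192.
τ = M/ṁ = 321.23 s; T_ss = T_in + Q̇/(ṁ c_p) = 38.412 °C.
T(t) = T_ss + (T₀ − T_ss) e^(−t/τ). Set T = 30.6:
e^(−t/τ) = (30.6 − 38.412)/(21.5 − 38.412) = 0.46193
t = −321.23 · ln(0.46193) = 248.10 s.

248 s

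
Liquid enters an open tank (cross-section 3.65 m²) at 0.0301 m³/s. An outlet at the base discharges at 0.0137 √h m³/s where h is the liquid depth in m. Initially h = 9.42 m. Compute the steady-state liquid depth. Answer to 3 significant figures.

Unsteady balance on liquid volume: A dh/dt = Q_in − 0.0137 √h. At steady state dh/dt = 0:
Q_in = 0.0137 √h_ss ⇒ √h_ss = 0.0301/0.0137 = 2.1971.
h_ss = 2.1971² = 4.8272 m. (Since h₀ = 9.42 m > h_ss, the level will fall toward this value.)

4.83 m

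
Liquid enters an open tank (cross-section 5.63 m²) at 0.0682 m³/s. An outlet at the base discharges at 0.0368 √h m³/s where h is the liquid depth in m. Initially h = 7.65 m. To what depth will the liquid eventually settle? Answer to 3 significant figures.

3.43 m

A dh/dt = Q_in − 0.0368 √h. Steady state requires inflow = outflow:
Q_in = 0.0368 √h_ss ⇒ √h_ss = 0.0682/0.0368 = 1.8533.
h_ss = 1.8533² = 3.4346 m. (Since h₀ = 7.65 m > h_ss, the level will fall toward this value.)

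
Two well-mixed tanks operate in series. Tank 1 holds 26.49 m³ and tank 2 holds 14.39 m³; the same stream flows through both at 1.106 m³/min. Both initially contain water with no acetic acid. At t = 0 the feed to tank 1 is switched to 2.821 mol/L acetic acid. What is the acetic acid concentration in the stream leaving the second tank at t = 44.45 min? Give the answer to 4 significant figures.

1.966 mol/L

Species balance on tank i: dCᵢ/dt = (Cᵢ₋₁ − Cᵢ)/τᵢ with τᵢ = Vᵢ/Q.
τ₁ = 26.49/1.106 = 23.9512 min; τ₂ = 14.39/1.106 = 13.0108 min.
Tank 1: C₁ = C_in(1 − e^(−t/τ₁)). Tank 2 (τ₁ ≠ τ₂): C₂ = C_in[1 − (τ₁ e^(−t/τ₁) − τ₂ e^(−t/τ₂))/(τ₁ − τ₂)].
At t = 44.45: e^(−t/τ₁) = 0.156319, e^(−t/τ₂) = 0.0328311.
C₂ = 2.821·[1 − (23.9512·0.156319 − 13.0108·0.0328311)/(10.9403)] = 2.821·0.696823 = 1.96574 mol/L.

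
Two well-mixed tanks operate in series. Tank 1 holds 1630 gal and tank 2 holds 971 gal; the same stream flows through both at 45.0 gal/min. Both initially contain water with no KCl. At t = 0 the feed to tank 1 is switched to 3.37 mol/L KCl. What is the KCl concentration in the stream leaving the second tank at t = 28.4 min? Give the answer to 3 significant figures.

Time constants: τᵢ = Vᵢ/Q for each well-mixed tank.
τ₁ = 1630/45.0 = 36.222 min; τ₂ = 971/45.0 = 21.578 min.
Solving the cascade with C₁(0)=C₂(0)=0 gives C₂(t) = C_in[1 − (τ₁ e^(−t/τ₁) − τ₂ e^(−t/τ₂))/(τ₁ − τ₂)].
At t = 28.4: e^(−t/τ₁) = 0.45655, e^(−t/τ₂) = 0.26816.
C₂ = 3.37·[1 − (36.222·0.45655 − 21.578·0.26816)/(14.644)] = 3.37·0.26586 = 0.89595 mol/L.

0.896 mol/L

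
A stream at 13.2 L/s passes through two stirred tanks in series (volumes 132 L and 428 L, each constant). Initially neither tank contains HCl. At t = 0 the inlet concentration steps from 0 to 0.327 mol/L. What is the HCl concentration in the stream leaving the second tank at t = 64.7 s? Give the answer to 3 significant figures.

Species balance on tank i: dCᵢ/dt = (Cᵢ₋₁ − Cᵢ)/τᵢ with τᵢ = Vᵢ/Q.
τ₁ = 132/13.2 = 10.000 s; τ₂ = 428/13.2 = 32.424 s.
Tank 1: C₁ = C_in(1 − e^(−t/τ₁)). Tank 2 (τ₁ ≠ τ₂): C₂ = C_in[1 − (τ₁ e^(−t/τ₁) − τ₂ e^(−t/τ₂))/(τ₁ − τ₂)].
At t = 64.7: e^(−t/τ₁) = 0.0015492, e^(−t/τ₂) = 0.13596.
C₂ = 0.327·[1 − (10.000·0.0015492 − 32.424·0.13596)/(-22.424)] = 0.327·0.80411 = 0.26294 mol/L.

0.263 mol/L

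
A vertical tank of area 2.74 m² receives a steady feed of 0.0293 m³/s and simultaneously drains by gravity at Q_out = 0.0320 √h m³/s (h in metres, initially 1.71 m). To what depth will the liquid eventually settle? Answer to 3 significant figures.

0.838 m

Level balance: A dh/dt = 0.0293 − 0.0320 √h. Setting dh/dt = 0:
Q_in = 0.0320 √h_ss ⇒ √h_ss = 0.0293/0.0320 = 0.91563.
h_ss = 0.91563² = 0.83837 m. (Since h₀ = 1.71 m > h_ss, the level will fall toward this value.)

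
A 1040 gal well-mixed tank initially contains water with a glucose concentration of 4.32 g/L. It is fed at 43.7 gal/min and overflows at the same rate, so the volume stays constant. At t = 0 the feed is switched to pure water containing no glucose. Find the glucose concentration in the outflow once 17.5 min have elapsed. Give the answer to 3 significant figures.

Transient balance on the dissolved component: V dC/dt = Q(C_in − C).
Time constant τ = V/Q = 1040/43.7 = 23.799 min.
Solution: C(t) = C_in + (C₀ − C_in) e^(−t/τ).
C(17.5) = 0 + (4.32 − 0)·e^(−17.5/23.799) = 0 + (4.3200)·0.47934 = 2.0708 g/L.

2.07 g/L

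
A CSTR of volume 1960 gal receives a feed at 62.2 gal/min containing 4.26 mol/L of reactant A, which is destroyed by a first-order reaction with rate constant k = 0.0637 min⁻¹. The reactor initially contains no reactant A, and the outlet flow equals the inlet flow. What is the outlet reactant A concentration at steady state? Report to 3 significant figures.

Accumulation = in − out − consumed: V dC/dt = Q C_in − Q C − k V C.
At steady state: 0 = Q C_in − (Q + kV) C_ss, so C_ss = Q C_in/(Q + kV).
C_ss = 62.2·4.26/(62.2 + 0.0637·1960) = 264.97/187.05 = 1.4166 mol/L.

1.42 mol/L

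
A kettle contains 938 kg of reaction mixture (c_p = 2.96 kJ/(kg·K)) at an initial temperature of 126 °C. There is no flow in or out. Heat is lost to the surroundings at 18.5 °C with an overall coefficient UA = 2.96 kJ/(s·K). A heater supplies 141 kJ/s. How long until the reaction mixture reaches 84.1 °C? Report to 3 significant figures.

1130 s

Lumped-capacitance energy balance: M c_p dT/dt = UA(T_amb − T) + Q̇.
τ = M c_p/UA = 938.00 s; T_ss = T_amb + Q̇/UA = 18.5 + 141/2.96 = 66.135 °C.
T(t) = T_ss + (T₀ − T_ss)e^(−t/τ); set T = 84.1:
t = −τ ln[(T − T_ss)/(T₀ − T_ss)] = −938.00 · ln(0.30009) = 1129.0 s.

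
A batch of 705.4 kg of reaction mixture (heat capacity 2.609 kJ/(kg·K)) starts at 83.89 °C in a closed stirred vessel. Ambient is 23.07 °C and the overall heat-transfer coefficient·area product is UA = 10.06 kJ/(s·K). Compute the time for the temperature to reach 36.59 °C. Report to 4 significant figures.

M c_p dT/dt = −UA(T − T_amb).
τ = M c_p/UA = 182.941 s; T_ss = T_amb = 23.0700 °C.
T(t) = T_ss + (T₀ − T_ss)e^(−t/τ); set T = 36.59:
t = −τ ln[(T − T_ss)/(T₀ − T_ss)] = −182.941 · ln(0.222295) = 275.098 s.

275.1 s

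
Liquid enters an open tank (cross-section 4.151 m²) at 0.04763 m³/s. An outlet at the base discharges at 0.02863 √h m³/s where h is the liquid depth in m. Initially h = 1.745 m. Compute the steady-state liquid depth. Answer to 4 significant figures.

2.768 m

A dh/dt = Q_in − 0.02863 √h. Steady state requires inflow = outflow:
Q_in = 0.02863 √h_ss ⇒ √h_ss = 0.04763/0.02863 = 1.66364.
h_ss = 1.66364² = 2.76770 m. (Since h₀ = 1.745 m < h_ss, the level will rise toward this value.)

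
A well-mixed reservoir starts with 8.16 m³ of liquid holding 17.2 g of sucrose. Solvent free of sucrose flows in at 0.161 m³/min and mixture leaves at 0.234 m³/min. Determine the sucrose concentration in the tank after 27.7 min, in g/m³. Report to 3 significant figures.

Let m(t) be the amount of sucrose. Volume: V(t) = V₀ + (Q_in − Q_out) t = 8.16 − 0.073000 t; V(27.7) = 6.1379 m³.
Species balance (pure solvent in): dm/dt = −Q_out · m/V(t).
Separate: dm/m = −Q_out dt/V(t) ⇒ ln(m/m₀) = −(Q_out/(Q_in−Q_out)) ln(V/V₀).
m = m₀ (V₀/V)^(Q_out/(Q_in−Q_out)) = 17.2 × (8.16/6.1379)^(-3.2055) = 6.9041 g.
C = m/V = 6.9041/6.1379 = 1.1248 g/m³.

1.12 g/m³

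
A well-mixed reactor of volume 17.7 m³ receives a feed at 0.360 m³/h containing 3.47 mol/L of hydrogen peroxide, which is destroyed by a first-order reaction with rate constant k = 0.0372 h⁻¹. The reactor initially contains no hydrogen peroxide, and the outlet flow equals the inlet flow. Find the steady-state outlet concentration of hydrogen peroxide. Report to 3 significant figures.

1.23 mol/L

Species balance: V dC/dt = Q C_in − Q C − k V C.
Steady state (dC/dt = 0): C_ss = Q C_in/(Q + kV) = C_in/(1 + kV/Q).
C_ss = 0.360·3.47/(0.360 + 0.0372·17.7) = 1.2492/1.0184 = 1.2266 mol/L.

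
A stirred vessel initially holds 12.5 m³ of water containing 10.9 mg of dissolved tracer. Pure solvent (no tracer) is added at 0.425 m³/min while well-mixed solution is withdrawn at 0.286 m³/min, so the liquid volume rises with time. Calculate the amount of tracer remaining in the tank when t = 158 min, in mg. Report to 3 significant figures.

Let m(t) be the amount of tracer. Volume: V(t) = V₀ + (Q_in − Q_out) t = 12.5 + 0.13900 t; V(158) = 34.462 m³.
No tracer enters, so dm/dt = −Q_out · (m/V).
dm/m = −Q_out dt/(V₀ + 0.13900 t); integrating gives ln(m/m₀) = −(Q_out/(Q_in−Q_out)) ln(V/V₀).
m = m₀ (V₀/V)^(Q_out/(Q_in−Q_out)) = 10.9 × (12.5/34.462)^(2.0576) = 1.3527 mg.

1.35 mg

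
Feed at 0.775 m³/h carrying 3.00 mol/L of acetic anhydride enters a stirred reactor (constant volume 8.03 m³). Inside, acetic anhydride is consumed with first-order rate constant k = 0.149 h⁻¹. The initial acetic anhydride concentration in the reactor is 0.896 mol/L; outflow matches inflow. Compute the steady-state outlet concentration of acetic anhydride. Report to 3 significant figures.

1.18 mol/L

V dC/dt = Q(C_in − C) − k V C.
Steady state (dC/dt = 0): C_ss = Q C_in/(Q + kV) = C_in/(1 + kV/Q).
C_ss = 0.775·3.00/(0.775 + 0.149·8.03) = 2.3250/1.9715 = 1.1793 mol/L.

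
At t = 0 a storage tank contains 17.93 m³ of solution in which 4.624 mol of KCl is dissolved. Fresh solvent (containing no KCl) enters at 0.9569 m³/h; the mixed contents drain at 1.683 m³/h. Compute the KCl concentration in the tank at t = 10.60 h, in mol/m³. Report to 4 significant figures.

Let m(t) be the amount of KCl. Volume: V(t) = V₀ + (Q_in − Q_out) t = 17.93 − 0.726100 t; V(10.60) = 10.2333 m³.
Species balance (pure solvent in): dm/dt = −Q_out · m/V(t).
Separate: dm/m = −Q_out dt/V(t) ⇒ ln(m/m₀) = −(Q_out/(Q_in−Q_out)) ln(V/V₀).
m = m₀ (V₀/V)^(Q_out/(Q_in−Q_out)) = 4.624 × (17.93/10.2333)^(-2.31786) = 1.26030 mol.
C = m/V = 1.26030/10.2333 = 0.123156 mol/m³.

0.1232 mol/m³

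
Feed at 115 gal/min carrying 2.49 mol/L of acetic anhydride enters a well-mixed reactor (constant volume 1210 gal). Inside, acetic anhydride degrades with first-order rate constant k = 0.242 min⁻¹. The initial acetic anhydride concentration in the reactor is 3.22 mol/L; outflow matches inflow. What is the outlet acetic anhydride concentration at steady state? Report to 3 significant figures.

V dC/dt = Q(C_in − C) − k V C.
At steady state: 0 = Q C_in − (Q + kV) C_ss, so C_ss = Q C_in/(Q + kV).
C_ss = 115·2.49/(115 + 0.242·1210) = 286.35/407.82 = 0.70215 mol/L.

0.702 mol/L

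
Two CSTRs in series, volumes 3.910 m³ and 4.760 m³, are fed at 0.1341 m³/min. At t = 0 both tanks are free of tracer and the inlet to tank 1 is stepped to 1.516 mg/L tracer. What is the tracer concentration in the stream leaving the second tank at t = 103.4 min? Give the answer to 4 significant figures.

1.256 mg/L

Species balance on tank i: dCᵢ/dt = (Cᵢ₋₁ − Cᵢ)/τᵢ with τᵢ = Vᵢ/Q.
τ₁ = 3.910/0.1341 = 29.1573 min; τ₂ = 4.760/0.1341 = 35.4959 min.
Tank 1: C₁ = C_in(1 − e^(−t/τ₁)). Tank 2 (τ₁ ≠ τ₂): C₂ = C_in[1 − (τ₁ e^(−t/τ₁) − τ₂ e^(−t/τ₂))/(τ₁ − τ₂)].
At t = 103.4: e^(−t/τ₁) = 0.0288318, e^(−t/τ₂) = 0.0543119.
C₂ = 1.516·[1 − (29.1573·0.0288318 − 35.4959·0.0543119)/(-6.33855)] = 1.516·0.828480 = 1.25598 mg/L.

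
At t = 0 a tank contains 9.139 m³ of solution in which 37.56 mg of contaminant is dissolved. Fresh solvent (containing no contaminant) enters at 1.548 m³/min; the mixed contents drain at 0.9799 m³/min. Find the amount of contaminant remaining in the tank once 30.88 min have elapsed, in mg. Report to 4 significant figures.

Let m(t) be the amount of contaminant. Volume: V(t) = V₀ + (Q_in − Q_out) t = 9.139 + 0.568100 t; V(30.88) = 26.6819 m³.
Solute balance: dm/dt = 0 − Q_out C = −Q_out m/V(t).
Separate: dm/m = −Q_out dt/V(t) ⇒ ln(m/m₀) = −(Q_out/(Q_in−Q_out)) ln(V/V₀).
m = m₀ (V₀/V)^(Q_out/(Q_in−Q_out)) = 37.56 × (9.139/26.6819)^(1.72487) = 5.91712 mg.

5.917 mg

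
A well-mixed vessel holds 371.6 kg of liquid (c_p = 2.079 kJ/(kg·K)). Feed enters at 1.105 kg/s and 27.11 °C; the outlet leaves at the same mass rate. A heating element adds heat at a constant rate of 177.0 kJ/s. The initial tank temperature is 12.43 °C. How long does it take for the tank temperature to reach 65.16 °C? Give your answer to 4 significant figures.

287.6 s

First-law balance (no shaft work): M c_p dT/dt = ṁ c_p (T_in − T) + 177.0.
τ = M/ṁ = 336.290 s; T_ss = T_in + Q̇/(ṁ c_p) = 104.157 °C.
T(t) = T_ss + (T₀ − T_ss) e^(−t/τ). Set T = 65.16:
e^(−t/τ) = (65.16 − 104.157)/(12.43 − 104.157) = 0.425143
t = −336.290 · ln(0.425143) = 287.639 s.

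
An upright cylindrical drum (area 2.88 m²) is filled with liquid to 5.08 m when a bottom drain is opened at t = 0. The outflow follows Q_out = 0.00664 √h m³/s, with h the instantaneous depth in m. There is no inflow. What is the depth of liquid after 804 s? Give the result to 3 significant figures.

1.76 m

A dh/dt = −Q_out = −0.00664 √h.
Separate and integrate: 2(√h − √h₀) = −(0.00664/A) t.
√h = √5.08 − 0.00664·804/(2·2.88) = 2.2539 − 0.92683 = 1.3271.
h = 1.3271² = 1.7611 m.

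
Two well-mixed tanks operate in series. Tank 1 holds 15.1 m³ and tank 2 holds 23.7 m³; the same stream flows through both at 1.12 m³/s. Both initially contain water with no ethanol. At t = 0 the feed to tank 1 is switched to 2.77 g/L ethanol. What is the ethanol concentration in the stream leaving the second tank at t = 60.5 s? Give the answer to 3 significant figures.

Species balance on tank i: dCᵢ/dt = (Cᵢ₋₁ − Cᵢ)/τᵢ with τᵢ = Vᵢ/Q.
τ₁ = 15.1/1.12 = 13.482 s; τ₂ = 23.7/1.12 = 21.161 s.
Tank 1: C₁ = C_in(1 − e^(−t/τ₁)). Tank 2 (τ₁ ≠ τ₂): C₂ = C_in[1 − (τ₁ e^(−t/τ₁) − τ₂ e^(−t/τ₂))/(τ₁ − τ₂)].
At t = 60.5: e^(−t/τ₁) = 0.011250, e^(−t/τ₂) = 0.057322.
C₂ = 2.77·[1 − (13.482·0.011250 − 21.161·0.057322)/(-7.6786)] = 2.77·0.86178 = 2.3871 g/L.

2.39 g/L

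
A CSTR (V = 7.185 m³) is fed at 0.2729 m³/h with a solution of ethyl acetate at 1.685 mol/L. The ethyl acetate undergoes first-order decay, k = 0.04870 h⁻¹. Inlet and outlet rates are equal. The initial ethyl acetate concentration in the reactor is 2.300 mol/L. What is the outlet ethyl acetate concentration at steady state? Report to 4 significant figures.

0.7383 mol/L

Species balance: V dC/dt = Q C_in − Q C − k V C.
At steady state: 0 = Q C_in − (Q + kV) C_ss, so C_ss = Q C_in/(Q + kV).
C_ss = 0.2729·1.685/(0.2729 + 0.04870·7.185) = 0.459836/0.622810 = 0.738326 mol/L.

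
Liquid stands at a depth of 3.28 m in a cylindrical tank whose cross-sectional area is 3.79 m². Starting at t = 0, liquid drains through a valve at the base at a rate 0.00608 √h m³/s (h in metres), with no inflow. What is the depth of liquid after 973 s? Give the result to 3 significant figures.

A dh/dt = −Q_out = −0.00608 √h.
Separate and integrate: 2(√h − √h₀) = −(0.00608/A) t.
√h = √3.28 − 0.00608·973/(2·3.79) = 1.8111 − 0.78045 = 1.0306.
h = 1.0306² = 1.0622 m.

1.06 m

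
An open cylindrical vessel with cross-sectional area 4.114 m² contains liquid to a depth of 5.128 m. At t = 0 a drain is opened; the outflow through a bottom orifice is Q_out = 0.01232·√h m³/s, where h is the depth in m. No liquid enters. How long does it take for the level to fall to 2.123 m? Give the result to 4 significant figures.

A dh/dt = −Q_out = −0.01232 √h.
This is separable: 2 d(√h)/dt = −0.01232/A, so √h = √h₀ − (0.01232/(2A)) t.
t = 2A(√h₀ − √h)/0.01232 = 2·4.114·(√5.128 − √2.123)/0.01232
  = 8.22800 × (2.26451 − 1.45705) / 0.01232 = 539.266 s.

539.3 s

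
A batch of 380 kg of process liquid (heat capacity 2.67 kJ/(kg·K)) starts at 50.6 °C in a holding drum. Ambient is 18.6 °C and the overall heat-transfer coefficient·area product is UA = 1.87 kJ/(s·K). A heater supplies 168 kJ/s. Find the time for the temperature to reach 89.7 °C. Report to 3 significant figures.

Unsteady energy balance on the tank contents: M c_p dT/dt = −UA(T − T_amb) + Q̇.
τ = M c_p/UA = 542.57 s; T_ss = T_amb + Q̇/UA = 18.6 + 168/1.87 = 108.44 °C.
T(t) = T_ss + (T₀ − T_ss)e^(−t/τ); set T = 89.7:
t = −τ ln[(T − T_ss)/(T₀ − T_ss)] = −542.57 · ln(0.32399) = 611.49 s.

611 s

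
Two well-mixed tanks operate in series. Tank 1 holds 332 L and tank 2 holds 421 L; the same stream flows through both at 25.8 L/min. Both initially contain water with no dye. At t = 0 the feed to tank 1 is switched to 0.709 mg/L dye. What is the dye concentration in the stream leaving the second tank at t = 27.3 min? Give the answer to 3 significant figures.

0.397 mg/L

Species balance on tank i: dCᵢ/dt = (Cᵢ₋₁ − Cᵢ)/τᵢ with τᵢ = Vᵢ/Q.
τ₁ = 332/25.8 = 12.868 min; τ₂ = 421/25.8 = 16.318 min.
Solving the cascade with C₁(0)=C₂(0)=0 gives C₂(t) = C_in[1 − (τ₁ e^(−t/τ₁) − τ₂ e^(−t/τ₂))/(τ₁ − τ₂)].
At t = 27.3: e^(−t/τ₁) = 0.11985, e^(−t/τ₂) = 0.18768.
C₂ = 0.709·[1 − (12.868·0.11985 − 16.318·0.18768)/(-3.4496)] = 0.709·0.55929 = 0.39654 mg/L.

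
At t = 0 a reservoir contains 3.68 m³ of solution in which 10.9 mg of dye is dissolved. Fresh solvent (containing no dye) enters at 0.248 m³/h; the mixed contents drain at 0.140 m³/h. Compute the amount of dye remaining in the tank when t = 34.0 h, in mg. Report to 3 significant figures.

Total volume: dV/dt = Q_in − Q_out = 0.10800 m³/h, so V(t) = 3.68 + 0.10800 t and V(34.0) = 7.3520 m³.
Species balance (pure solvent in): dm/dt = −Q_out · m/V(t).
dm/m = −Q_out dt/(V₀ + 0.10800 t); integrating gives ln(m/m₀) = −(Q_out/(Q_in−Q_out)) ln(V/V₀).
m = m₀ (V₀/V)^(Q_out/(Q_in−Q_out)) = 10.9 × (3.68/7.3520)^(1.2963) = 4.4444 mg.

4.44 mg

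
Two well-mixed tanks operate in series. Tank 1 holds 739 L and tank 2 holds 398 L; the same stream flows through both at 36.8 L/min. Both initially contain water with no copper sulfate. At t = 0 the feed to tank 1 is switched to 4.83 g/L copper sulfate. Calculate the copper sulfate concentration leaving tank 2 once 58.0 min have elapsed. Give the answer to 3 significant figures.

Species balance on tank i: dCᵢ/dt = (Cᵢ₋₁ − Cᵢ)/τᵢ with τᵢ = Vᵢ/Q.
τ₁ = 739/36.8 = 20.082 min; τ₂ = 398/36.8 = 10.815 min.
Solving the cascade with C₁(0)=C₂(0)=0 gives C₂(t) = C_in[1 − (τ₁ e^(−t/τ₁) − τ₂ e^(−t/τ₂))/(τ₁ − τ₂)].
At t = 58.0: e^(−t/τ₁) = 0.055675, e^(−t/τ₂) = 0.0046877.
C₂ = 4.83·[1 − (20.082·0.055675 − 10.815·0.0046877)/(9.2663)] = 4.83·0.88482 = 4.2737 g/L.

4.27 g/L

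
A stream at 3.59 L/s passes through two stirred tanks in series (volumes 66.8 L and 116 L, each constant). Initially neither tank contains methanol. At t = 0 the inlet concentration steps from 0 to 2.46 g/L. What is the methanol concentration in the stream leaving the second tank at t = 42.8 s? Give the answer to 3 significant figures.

Time constants: τᵢ = Vᵢ/Q for each well-mixed tank.
τ₁ = 66.8/3.59 = 18.607 s; τ₂ = 116/3.59 = 32.312 s.
Tank 1: C₁ = C_in(1 − e^(−t/τ₁)). Tank 2 (τ₁ ≠ τ₂): C₂ = C_in[1 − (τ₁ e^(−t/τ₁) − τ₂ e^(−t/τ₂))/(τ₁ − τ₂)].
At t = 42.8: e^(−t/τ₁) = 0.10024, e^(−t/τ₂) = 0.26591.
C₂ = 2.46·[1 − (18.607·0.10024 − 32.312·0.26591)/(-13.705)] = 2.46·0.50915 = 1.2525 g/L.

1.25 g/L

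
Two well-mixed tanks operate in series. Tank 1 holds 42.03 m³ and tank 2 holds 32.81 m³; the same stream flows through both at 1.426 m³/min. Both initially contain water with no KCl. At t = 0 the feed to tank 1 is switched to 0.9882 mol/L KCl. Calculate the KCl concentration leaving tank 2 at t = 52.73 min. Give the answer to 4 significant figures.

0.5908 mol/L

Time constants: τᵢ = Vᵢ/Q for each well-mixed tank.
τ₁ = 42.03/1.426 = 29.4741 min; τ₂ = 32.81/1.426 = 23.0084 min.
Solving the cascade with C₁(0)=C₂(0)=0 gives C₂(t) = C_in[1 − (τ₁ e^(−t/τ₁) − τ₂ e^(−t/τ₂))/(τ₁ − τ₂)].
At t = 52.73: e^(−t/τ₁) = 0.167122, e^(−t/τ₂) = 0.101087.
C₂ = 0.9882·[1 − (29.4741·0.167122 − 23.0084·0.101087)/(6.46564)] = 0.9882·0.597889 = 0.590834 mol/L.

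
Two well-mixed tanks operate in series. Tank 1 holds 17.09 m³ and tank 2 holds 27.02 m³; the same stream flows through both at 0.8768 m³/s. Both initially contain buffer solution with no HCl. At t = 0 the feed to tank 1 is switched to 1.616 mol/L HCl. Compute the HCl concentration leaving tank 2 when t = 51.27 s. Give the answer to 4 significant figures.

Time constants: τᵢ = Vᵢ/Q for each well-mixed tank.
τ₁ = 17.09/0.8768 = 19.4913 s; τ₂ = 27.02/0.8768 = 30.8166 s.
Solving the cascade with C₁(0)=C₂(0)=0 gives C₂(t) = C_in[1 − (τ₁ e^(−t/τ₁) − τ₂ e^(−t/τ₂))/(τ₁ − τ₂)].
At t = 51.27: e^(−t/τ₁) = 0.0720496, e^(−t/τ₂) = 0.189434.
C₂ = 1.616·[1 − (19.4913·0.0720496 − 30.8166·0.189434)/(-11.3253)] = 1.616·0.608541 = 0.983403 mol/L.

0.9834 mol/L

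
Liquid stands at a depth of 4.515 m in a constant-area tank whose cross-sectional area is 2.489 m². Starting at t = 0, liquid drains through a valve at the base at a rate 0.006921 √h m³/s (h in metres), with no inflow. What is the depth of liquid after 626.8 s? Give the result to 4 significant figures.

1.571 m

Mass balance (ρ constant): A dh/dt = −0.006921 √h.
This is separable: 2 d(√h)/dt = −0.006921/A, so √h = √h₀ − (0.006921/(2A)) t.
√h = √4.515 − 0.006921·626.8/(2·2.489) = 2.12485 − 0.871451 = 1.25340.
h = 1.25340² = 1.57102 m.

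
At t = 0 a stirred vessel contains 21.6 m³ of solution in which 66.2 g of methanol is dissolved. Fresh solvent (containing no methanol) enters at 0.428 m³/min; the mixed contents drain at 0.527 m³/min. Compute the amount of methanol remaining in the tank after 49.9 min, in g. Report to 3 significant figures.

Let m(t) be the amount of methanol. Volume: V(t) = V₀ + (Q_in − Q_out) t = 21.6 − 0.099000 t; V(49.9) = 16.660 m³.
Species balance (pure solvent in): dm/dt = −Q_out · m/V(t).
Separate: dm/m = −Q_out dt/V(t) ⇒ ln(m/m₀) = −(Q_out/(Q_in−Q_out)) ln(V/V₀).
m = m₀ (V₀/V)^(Q_out/(Q_in−Q_out)) = 66.2 × (21.6/16.660)^(-5.3232) = 16.615 g.

16.6 g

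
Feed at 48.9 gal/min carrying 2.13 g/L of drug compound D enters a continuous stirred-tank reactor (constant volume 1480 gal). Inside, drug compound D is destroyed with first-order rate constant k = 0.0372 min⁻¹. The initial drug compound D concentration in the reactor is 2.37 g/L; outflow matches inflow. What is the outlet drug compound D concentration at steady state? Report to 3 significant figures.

1.00 g/L

Species balance: V dC/dt = Q C_in − Q C − k V C.
At steady state: 0 = Q C_in − (Q + kV) C_ss, so C_ss = Q C_in/(Q + kV).
C_ss = 48.9·2.13/(48.9 + 0.0372·1480) = 104.16/103.96 = 1.0019 g/L.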